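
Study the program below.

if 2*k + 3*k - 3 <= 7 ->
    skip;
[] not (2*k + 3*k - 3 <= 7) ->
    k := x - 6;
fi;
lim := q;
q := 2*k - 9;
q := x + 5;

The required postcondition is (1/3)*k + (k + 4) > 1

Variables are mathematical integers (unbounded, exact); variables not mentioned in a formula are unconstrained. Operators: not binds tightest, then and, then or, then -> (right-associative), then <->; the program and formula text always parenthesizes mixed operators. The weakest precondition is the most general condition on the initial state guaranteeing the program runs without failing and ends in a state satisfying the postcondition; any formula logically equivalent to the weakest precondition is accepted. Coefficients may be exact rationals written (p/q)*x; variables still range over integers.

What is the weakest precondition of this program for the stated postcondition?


Working backward. After the program, the postcondition (1/3)*k + (k + 4) > 1 must hold; in canonical form it is (4/3)*k > -3.
Before q := x + 5: (4/3)*k > -3
Before q := 2*k - 9: (4/3)*k > -3
Before lim := q: (4/3)*k > -3
Then branch requires (4/3)*k > -3; else branch requires (4/3)*x > 5.
Before the if: (5*k <= 10 -> (4/3)*k > -3) and ((not (5*k <= 10)) -> (4/3)*x > 5)
Answer: WP = (5*k <= 10 -> (4/3)*k > -3) and ((not (5*k <= 10)) -> (4/3)*x > 5)


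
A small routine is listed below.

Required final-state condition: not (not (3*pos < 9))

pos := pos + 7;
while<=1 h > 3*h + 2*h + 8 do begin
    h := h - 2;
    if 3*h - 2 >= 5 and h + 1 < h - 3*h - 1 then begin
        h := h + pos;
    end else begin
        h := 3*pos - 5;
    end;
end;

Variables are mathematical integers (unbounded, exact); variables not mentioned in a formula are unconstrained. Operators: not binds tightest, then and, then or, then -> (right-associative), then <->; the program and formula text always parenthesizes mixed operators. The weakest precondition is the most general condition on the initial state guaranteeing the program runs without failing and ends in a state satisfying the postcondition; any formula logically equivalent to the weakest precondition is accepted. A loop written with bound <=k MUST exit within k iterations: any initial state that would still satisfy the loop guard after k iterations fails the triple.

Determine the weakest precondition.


Working backward. After the program, the postcondition not (not (3*pos < 9)) must hold; in canonical form it is 3*pos < 9.
Before the loop (bound <=1), unroll the exhaustion recursion (WP_0 = exit-now case; WP_j = one more guarded iteration, up to j = 1):
  WP_0: (not (4*h < -8)) and 3*pos < 9
  WP_1: (4*h < -8 -> (((3*h >= 13 and 3*h < 4) -> ((not (4*h + 4*pos < 0)) and 3*pos < 9)) and ((not (3*h >= 13 and 3*h < 4)) -> ((not (12*pos < 12)) and 3*pos < 9)))) and ((not (4*h < -8)) -> 3*pos < 9)
So before the loop: (4*h < -8 -> (((3*h >= 13 and 3*h < 4) -> ((not (4*h + 4*pos < 0)) and 3*pos < 9)) and ((not (3*h >= 13 and 3*h < 4)) -> ((not (12*pos < 12)) and 3*pos < 9)))) and ((not (4*h < -8)) -> 3*pos < 9)
Before pos := pos + 7: (4*h < -8 -> (((3*h >= 13 and 3*h < 4) -> ((not (4*h + 4*pos < -28)) and 3*pos < -12)) and ((not (3*h >= 13 and 3*h < 4)) -> ((not (12*pos < -72)) and 3*pos < -12)))) and ((not (4*h < -8)) -> 3*pos < -12)
Answer: WP = (4*h < -8 -> (((3*h >= 13 and 3*h < 4) -> ((not (4*h + 4*pos < -28)) and 3*pos < -12)) and ((not (3*h >= 13 and 3*h < 4)) -> ((not (12*pos < -72)) and 3*pos < -12)))) and ((not (4*h < -8)) -> 3*pos < -12)


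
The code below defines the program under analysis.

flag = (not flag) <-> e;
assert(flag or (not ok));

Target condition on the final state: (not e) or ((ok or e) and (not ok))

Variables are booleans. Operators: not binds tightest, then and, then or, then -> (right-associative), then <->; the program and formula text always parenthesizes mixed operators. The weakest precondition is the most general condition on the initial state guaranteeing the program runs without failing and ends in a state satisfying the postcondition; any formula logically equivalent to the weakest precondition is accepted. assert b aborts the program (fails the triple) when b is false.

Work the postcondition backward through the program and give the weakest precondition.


Working backward. After the program, (not e) or ((ok or e) and (not ok)) must hold.
Before assert flag or (not ok): (flag or (not ok)) and ((not e) or ((ok or e) and (not ok)))
Before flag := (not flag) <-> e: (((not flag) <-> e) or (not ok)) and ((not e) or ((ok or e) and (not ok)))
Answer: WP = (((not flag) <-> e) or (not ok)) and ((not e) or ((ok or e) and (not ok)))


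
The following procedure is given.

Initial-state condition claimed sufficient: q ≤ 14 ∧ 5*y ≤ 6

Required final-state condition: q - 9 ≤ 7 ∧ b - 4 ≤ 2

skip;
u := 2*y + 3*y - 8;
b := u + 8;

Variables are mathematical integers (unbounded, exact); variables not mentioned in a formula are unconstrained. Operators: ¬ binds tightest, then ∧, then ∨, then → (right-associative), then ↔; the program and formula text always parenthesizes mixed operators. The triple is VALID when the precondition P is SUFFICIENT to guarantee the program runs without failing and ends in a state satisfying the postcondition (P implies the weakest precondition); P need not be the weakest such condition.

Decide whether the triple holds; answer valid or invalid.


Working backward. After the program, the postcondition q - 9 ≤ 7 ∧ b - 4 ≤ 2 must hold; in canonical form it is q ≤ 16 ∧ b ≤ 6.
Before b := u + 8: q ≤ 16 ∧ u ≤ -2
Before u := 2*y + 3*y - 8: q ≤ 16 ∧ 5*y ≤ 6
Before skip: q ≤ 16 ∧ 5*y ≤ 6
The weakest precondition is q ≤ 16 ∧ 5*y ≤ 6.
Check whether q ≤ 14 ∧ 5*y ≤ 6 implies it.
Every state satisfying the precondition satisfies the weakest precondition: the implication holds.
Answer: valid


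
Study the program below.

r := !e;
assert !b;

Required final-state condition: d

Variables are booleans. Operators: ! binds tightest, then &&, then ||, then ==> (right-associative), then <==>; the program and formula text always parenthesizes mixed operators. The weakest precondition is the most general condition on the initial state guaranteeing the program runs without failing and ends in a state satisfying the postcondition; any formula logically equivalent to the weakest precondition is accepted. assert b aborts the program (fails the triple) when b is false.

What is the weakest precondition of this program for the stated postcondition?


Working backward. After the program, d must hold.
Before assert !b: (!b) && d
Before r := !e: (!b) && d
Answer: WP = (!b) && d


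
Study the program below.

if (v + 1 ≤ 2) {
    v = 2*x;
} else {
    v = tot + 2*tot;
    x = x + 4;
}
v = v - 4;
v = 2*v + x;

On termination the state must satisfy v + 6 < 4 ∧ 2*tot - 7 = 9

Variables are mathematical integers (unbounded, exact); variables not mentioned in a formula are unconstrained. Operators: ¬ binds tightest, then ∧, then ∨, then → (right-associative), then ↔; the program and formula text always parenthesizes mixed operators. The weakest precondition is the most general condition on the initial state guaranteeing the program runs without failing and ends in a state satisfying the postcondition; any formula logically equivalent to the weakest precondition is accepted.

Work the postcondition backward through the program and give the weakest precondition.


Working backward. After the program, the postcondition v + 6 < 4 ∧ 2*tot - 7 = 9 must hold; in canonical form it is v < -2 ∧ 2*tot = 16.
Before v := 2*v + x: 2*v + x < -2 ∧ 2*tot = 16
Before v := v - 4: 2*v + x < 6 ∧ 2*tot = 16
Then branch requires 5*x < 6 ∧ 2*tot = 16; else branch requires 6*tot + x < 2 ∧ 2*tot = 16.
Before the if: (v ≤ 1 → (5*x < 6 ∧ 2*tot = 16)) ∧ ((¬(v ≤ 1)) → (6*tot + x < 2 ∧ 2*tot = 16))
Answer: WP = (v ≤ 1 → (5*x < 6 ∧ 2*tot = 16)) ∧ ((¬(v ≤ 1)) → (6*tot + x < 2 ∧ 2*tot = 16))


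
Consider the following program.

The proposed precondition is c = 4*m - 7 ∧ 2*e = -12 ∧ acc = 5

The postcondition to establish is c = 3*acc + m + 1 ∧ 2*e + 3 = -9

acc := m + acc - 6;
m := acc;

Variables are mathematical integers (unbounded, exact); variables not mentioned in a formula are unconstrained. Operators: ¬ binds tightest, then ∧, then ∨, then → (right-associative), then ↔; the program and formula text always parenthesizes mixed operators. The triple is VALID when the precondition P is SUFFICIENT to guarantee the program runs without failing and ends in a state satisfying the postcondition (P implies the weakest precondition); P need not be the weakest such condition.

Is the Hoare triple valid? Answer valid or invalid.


Working backward. After the program, the postcondition c = 3*acc + m + 1 ∧ 2*e + 3 = -9 must hold; in canonical form it is c = 3*acc + m + 1 ∧ 2*e = -12.
Before m := acc: c = 4*acc + 1 ∧ 2*e = -12
Before acc := m + acc - 6: c = 4*acc + 4*m - 23 ∧ 2*e = -12
The weakest precondition is c = 4*acc + 4*m - 23 ∧ 2*e = -12.
Check whether c = 4*m - 7 ∧ 2*e = -12 ∧ acc = 5 implies it.
Countermodel: at the initial state acc = 5, c = -7, e = -6, m = 0, the precondition holds but the weakest precondition fails.
Answer: invalid


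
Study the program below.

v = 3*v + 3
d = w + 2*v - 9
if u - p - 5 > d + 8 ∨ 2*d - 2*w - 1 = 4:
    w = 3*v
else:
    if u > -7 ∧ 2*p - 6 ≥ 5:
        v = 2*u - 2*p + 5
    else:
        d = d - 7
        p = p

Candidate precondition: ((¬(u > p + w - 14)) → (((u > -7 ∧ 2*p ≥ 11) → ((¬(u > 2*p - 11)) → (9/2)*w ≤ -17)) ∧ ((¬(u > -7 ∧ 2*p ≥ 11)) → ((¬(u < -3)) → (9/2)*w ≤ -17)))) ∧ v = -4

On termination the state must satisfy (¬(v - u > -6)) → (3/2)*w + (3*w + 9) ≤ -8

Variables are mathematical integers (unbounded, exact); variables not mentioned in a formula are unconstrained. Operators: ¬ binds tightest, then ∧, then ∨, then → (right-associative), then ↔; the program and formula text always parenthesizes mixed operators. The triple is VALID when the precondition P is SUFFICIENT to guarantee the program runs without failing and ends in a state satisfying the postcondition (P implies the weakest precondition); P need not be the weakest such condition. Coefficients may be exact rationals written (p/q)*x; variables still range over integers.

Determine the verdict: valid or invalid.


Working backward. After the program, the postcondition (¬(v - u > -6)) → (3/2)*w + (3*w + 9) ≤ -8 must hold; in canonical form it is (¬(v > u - 6)) → (9/2)*w ≤ -17.
Then branch requires (¬(v > u - 6)) → (27/2)*v ≤ -17; else branch requires ((u > -7 ∧ 2*p ≥ 11) → ((¬(u > 2*p - 11)) → (9/2)*w ≤ -17)) ∧ ((¬(u > -7 ∧ 2*p ≥ 11)) → ((¬(v > u - 6)) → (9/2)*w ≤ -17)).
Before the if: ((u > d + p + 13 ∨ 2*d = 2*w + 5) → ((¬(v > u - 6)) → (27/2)*v ≤ -17)) ∧ ((¬(u > d + p + 13 ∨ 2*d = 2*w + 5)) → (((u > -7 ∧ 2*p ≥ 11) → ((¬(u > 2*p - 11)) → (9/2)*w ≤ -17)) ∧ ((¬(u > -7 ∧ 2*p ≥ 11)) → ((¬(v > u - 6)) → (9/2)*w ≤ -17))))
Before d := w + 2*v - 9: ((u > p + 2*v + w + 4 ∨ 4*v = 23) → ((¬(v > u - 6)) → (27/2)*v ≤ -17)) ∧ ((¬(u > p + 2*v + w + 4 ∨ 4*v = 23)) → (((u > -7 ∧ 2*p ≥ 11) → ((¬(u > 2*p - 11)) → (9/2)*w ≤ -17)) ∧ ((¬(u > -7 ∧ 2*p ≥ 11)) → ((¬(v > u - 6)) → (9/2)*w ≤ -17))))
Before v := 3*v + 3: ((u > p + 6*v + w + 10 ∨ 12*v = 11) → ((¬(3*v > u - 9)) → (81/2)*v ≤ -115/2)) ∧ ((¬(u > p + 6*v + w + 10 ∨ 12*v = 11)) → (((u > -7 ∧ 2*p ≥ 11) → ((¬(u > 2*p - 11)) → (9/2)*w ≤ -17)) ∧ ((¬(u > -7 ∧ 2*p ≥ 11)) → ((¬(3*v > u - 9)) → (9/2)*w ≤ -17))))
The weakest precondition is ((u > p + 6*v + w + 10 ∨ 12*v = 11) → ((¬(3*v > u - 9)) → (81/2)*v ≤ -115/2)) ∧ ((¬(u > p + 6*v + w + 10 ∨ 12*v = 11)) → (((u > -7 ∧ 2*p ≥ 11) → ((¬(u > 2*p - 11)) → (9/2)*w ≤ -17)) ∧ ((¬(u > -7 ∧ 2*p ≥ 11)) → ((¬(3*v > u - 9)) → (9/2)*w ≤ -17)))).
Check whether ((¬(u > p + w - 14)) → (((u > -7 ∧ 2*p ≥ 11) → ((¬(u > 2*p - 11)) → (9/2)*w ≤ -17)) ∧ ((¬(u > -7 ∧ 2*p ≥ 11)) → ((¬(u < -3)) → (9/2)*w ≤ -17)))) ∧ v = -4 implies it.
Every state satisfying the precondition satisfies the weakest precondition: the implication holds.
Answer: valid


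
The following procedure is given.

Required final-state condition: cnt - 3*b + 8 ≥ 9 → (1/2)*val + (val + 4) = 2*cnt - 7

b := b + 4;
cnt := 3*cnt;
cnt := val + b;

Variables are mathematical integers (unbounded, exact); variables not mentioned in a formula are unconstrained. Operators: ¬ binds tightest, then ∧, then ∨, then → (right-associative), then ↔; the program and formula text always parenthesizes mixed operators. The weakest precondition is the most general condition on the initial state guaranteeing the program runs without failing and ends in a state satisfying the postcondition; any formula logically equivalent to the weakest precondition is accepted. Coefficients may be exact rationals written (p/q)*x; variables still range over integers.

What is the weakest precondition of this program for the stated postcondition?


Working backward. After the program, the postcondition cnt - 3*b + 8 ≥ 9 → (1/2)*val + (val + 4) = 2*cnt - 7 must hold; in canonical form it is cnt ≥ 3*b + 1 → (3/2)*val = 2*cnt - 11.
Before cnt := val + b: val ≥ 2*b + 1 → 2*b + (1/2)*val = 11
Before cnt := 3*cnt: val ≥ 2*b + 1 → 2*b + (1/2)*val = 11
Before b := b + 4: val ≥ 2*b + 9 → 2*b + (1/2)*val = 3
Answer: WP = val ≥ 2*b + 9 → 2*b + (1/2)*val = 3


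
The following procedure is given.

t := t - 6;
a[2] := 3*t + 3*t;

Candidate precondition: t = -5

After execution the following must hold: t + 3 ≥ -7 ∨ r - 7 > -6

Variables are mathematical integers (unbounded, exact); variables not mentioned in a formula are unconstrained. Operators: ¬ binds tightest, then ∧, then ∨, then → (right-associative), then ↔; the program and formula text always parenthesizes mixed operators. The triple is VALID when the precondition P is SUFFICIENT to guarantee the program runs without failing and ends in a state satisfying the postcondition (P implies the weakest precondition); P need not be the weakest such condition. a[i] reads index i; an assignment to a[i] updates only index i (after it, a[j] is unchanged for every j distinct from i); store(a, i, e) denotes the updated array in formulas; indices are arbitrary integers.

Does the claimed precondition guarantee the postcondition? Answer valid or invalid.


Working backward. After the program, the postcondition t + 3 ≥ -7 ∨ r - 7 > -6 must hold; in canonical form it is t ≥ -10 ∨ r > 1.
Before a[2] := 3*t + 3*t: t ≥ -10 ∨ r > 1
Before t := t - 6: t ≥ -4 ∨ r > 1
The weakest precondition is t ≥ -4 ∨ r > 1.
Check whether t = -5 implies it.
Countermodel: at the initial state r = 1, t = -5, the precondition holds but the weakest precondition fails.
Answer: invalid


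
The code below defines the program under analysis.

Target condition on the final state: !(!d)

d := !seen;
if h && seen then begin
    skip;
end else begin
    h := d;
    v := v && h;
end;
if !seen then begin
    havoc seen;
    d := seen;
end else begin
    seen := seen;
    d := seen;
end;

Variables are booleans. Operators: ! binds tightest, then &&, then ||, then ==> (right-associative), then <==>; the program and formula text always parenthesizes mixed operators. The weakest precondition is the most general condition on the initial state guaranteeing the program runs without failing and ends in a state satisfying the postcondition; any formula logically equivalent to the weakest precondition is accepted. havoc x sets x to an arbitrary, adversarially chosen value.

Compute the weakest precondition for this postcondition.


Working backward. After the program, the postcondition !(!d) must hold; in canonical form it is d.
Then branch requires false; else branch requires seen.
Before the if: seen
Then branch requires seen; else branch requires seen.
Before the if: ((h && seen) ==> seen) && ((!(h && seen)) ==> seen)
Before d := !seen: ((h && seen) ==> seen) && ((!(h && seen)) ==> seen)
Answer: WP = ((h && seen) ==> seen) && ((!(h && seen)) ==> seen)


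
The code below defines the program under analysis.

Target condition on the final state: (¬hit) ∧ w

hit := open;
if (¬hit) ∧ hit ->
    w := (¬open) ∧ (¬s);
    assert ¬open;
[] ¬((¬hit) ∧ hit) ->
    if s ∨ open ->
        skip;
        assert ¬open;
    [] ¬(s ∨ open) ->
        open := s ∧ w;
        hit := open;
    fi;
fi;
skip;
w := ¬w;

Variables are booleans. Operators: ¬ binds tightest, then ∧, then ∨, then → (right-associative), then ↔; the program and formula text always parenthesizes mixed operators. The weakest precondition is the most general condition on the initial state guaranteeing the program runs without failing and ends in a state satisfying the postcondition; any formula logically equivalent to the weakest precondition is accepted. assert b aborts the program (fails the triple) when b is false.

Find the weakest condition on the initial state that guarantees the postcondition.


Working backward. After the program, (¬hit) ∧ w must hold.
Before w := ¬w: (¬hit) ∧ (¬w)
Before skip: (¬hit) ∧ (¬w)
Then branch requires (¬open) ∧ (¬hit) ∧ (¬((¬open) ∧ (¬s))); else branch requires ((s ∨ open) → ((¬open) ∧ (¬hit) ∧ (¬w))) ∧ ((¬(s ∨ open)) → ((¬(s ∧ w)) ∧ (¬w))).
Before the if: ((s ∨ open) → ((¬open) ∧ (¬hit) ∧ (¬w))) ∧ ((¬(s ∨ open)) → ((¬(s ∧ w)) ∧ (¬w)))
Before hit := open: ((s ∨ open) → ((¬open) ∧ (¬w))) ∧ ((¬(s ∨ open)) → ((¬(s ∧ w)) ∧ (¬w)))
Answer: WP = ((s ∨ open) → ((¬open) ∧ (¬w))) ∧ ((¬(s ∨ open)) → ((¬(s ∧ w)) ∧ (¬w)))


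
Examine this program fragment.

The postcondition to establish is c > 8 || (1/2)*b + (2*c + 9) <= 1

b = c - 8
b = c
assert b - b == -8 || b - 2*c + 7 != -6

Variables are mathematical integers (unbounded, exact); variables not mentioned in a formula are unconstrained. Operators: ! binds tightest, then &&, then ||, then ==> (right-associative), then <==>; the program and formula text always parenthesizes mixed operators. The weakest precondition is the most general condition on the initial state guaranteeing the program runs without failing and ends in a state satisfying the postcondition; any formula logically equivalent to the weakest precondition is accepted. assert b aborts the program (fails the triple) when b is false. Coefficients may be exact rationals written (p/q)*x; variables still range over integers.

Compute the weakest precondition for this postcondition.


Working backward. After the program, the postcondition c > 8 || (1/2)*b + (2*c + 9) <= 1 must hold; in canonical form it is c > 8 || (1/2)*b + 2*c <= -8.
Before assert b - b == -8 || b - 2*c + 7 != -6: b != 2*c - 13 && (c > 8 || (1/2)*b + 2*c <= -8)
Before b := c: c != 13 && (c > 8 || (5/2)*c <= -8)
Before b := c - 8: c != 13 && (c > 8 || (5/2)*c <= -8)
Answer: WP = c != 13 && (c > 8 || (5/2)*c <= -8)


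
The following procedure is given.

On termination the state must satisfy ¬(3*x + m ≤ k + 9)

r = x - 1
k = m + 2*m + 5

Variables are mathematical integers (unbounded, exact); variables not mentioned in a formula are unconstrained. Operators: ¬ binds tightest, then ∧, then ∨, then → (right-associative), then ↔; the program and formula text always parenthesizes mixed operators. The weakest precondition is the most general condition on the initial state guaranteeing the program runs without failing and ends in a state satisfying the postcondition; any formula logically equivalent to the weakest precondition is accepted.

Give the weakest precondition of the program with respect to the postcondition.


Working backward. After the program, the postcondition ¬(3*x + m ≤ k + 9) must hold; in canonical form it is ¬(m + 3*x ≤ k + 9).
Before k := m + 2*m + 5: ¬(3*x ≤ 2*m + 14)
Before r := x - 1: ¬(3*x ≤ 2*m + 14)
Answer: WP = ¬(3*x ≤ 2*m + 14)


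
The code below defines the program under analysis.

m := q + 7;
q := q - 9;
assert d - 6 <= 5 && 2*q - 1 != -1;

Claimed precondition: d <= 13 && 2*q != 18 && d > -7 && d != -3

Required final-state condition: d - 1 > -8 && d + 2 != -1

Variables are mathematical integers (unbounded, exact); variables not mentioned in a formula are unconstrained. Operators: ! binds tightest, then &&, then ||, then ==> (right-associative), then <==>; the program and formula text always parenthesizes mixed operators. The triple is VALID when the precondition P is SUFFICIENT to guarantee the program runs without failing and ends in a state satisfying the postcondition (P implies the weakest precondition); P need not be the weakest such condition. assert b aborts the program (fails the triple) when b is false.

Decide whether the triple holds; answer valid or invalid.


Working backward. After the program, the postcondition d - 1 > -8 && d + 2 != -1 must hold; in canonical form it is d > -7 && d != -3.
Before assert d - 6 <= 5 && 2*q - 1 != -1: d <= 11 && 2*q != 0 && d > -7 && d != -3
Before q := q - 9: d <= 11 && 2*q != 18 && d > -7 && d != -3
Before m := q + 7: d <= 11 && 2*q != 18 && d > -7 && d != -3
The weakest precondition is d <= 11 && 2*q != 18 && d > -7 && d != -3.
Check whether d <= 13 && 2*q != 18 && d > -7 && d != -3 implies it.
Countermodel: at the initial state d = 12, q = 10, the precondition holds but the weakest precondition fails.
Answer: invalid


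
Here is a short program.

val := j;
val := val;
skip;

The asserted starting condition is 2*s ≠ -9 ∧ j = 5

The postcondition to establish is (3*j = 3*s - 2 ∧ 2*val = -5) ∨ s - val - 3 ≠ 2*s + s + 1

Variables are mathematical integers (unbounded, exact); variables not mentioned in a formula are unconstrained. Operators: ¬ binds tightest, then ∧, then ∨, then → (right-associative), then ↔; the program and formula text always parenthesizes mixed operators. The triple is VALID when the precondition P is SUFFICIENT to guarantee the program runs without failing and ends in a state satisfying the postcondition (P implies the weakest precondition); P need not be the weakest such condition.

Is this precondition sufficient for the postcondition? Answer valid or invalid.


Working backward. After the program, the postcondition (3*j = 3*s - 2 ∧ 2*val = -5) ∨ s - val - 3 ≠ 2*s + s + 1 must hold; in canonical form it is (3*j = 3*s - 2 ∧ 2*val = -5) ∨ 2*s + val ≠ -4.
Before skip: (3*j = 3*s - 2 ∧ 2*val = -5) ∨ 2*s + val ≠ -4
Before val := val: (3*j = 3*s - 2 ∧ 2*val = -5) ∨ 2*s + val ≠ -4
Before val := j: (3*j = 3*s - 2 ∧ 2*j = -5) ∨ j + 2*s ≠ -4
The weakest precondition is (3*j = 3*s - 2 ∧ 2*j = -5) ∨ j + 2*s ≠ -4.
Check whether 2*s ≠ -9 ∧ j = 5 implies it.
Every state satisfying the precondition satisfies the weakest precondition: the implication holds.
Answer: valid


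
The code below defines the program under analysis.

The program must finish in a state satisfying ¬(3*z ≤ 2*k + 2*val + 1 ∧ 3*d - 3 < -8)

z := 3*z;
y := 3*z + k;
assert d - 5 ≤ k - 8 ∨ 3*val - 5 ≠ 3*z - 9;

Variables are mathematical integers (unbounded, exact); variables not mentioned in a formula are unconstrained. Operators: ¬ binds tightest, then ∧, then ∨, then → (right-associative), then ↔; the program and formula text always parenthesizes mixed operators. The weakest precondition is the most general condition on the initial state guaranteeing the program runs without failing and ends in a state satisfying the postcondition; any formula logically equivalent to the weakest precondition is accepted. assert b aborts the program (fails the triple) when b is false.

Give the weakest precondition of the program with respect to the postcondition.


Working backward. After the program, the postcondition ¬(3*z ≤ 2*k + 2*val + 1 ∧ 3*d - 3 < -8) must hold; in canonical form it is ¬(3*z ≤ 2*k + 2*val + 1 ∧ 3*d < -5).
Before assert d - 5 ≤ k - 8 ∨ 3*val - 5 ≠ 3*z - 9: (d ≤ k - 3 ∨ 3*val ≠ 3*z - 4) ∧ (¬(3*z ≤ 2*k + 2*val + 1 ∧ 3*d < -5))
Before y := 3*z + k: (d ≤ k - 3 ∨ 3*val ≠ 3*z - 4) ∧ (¬(3*z ≤ 2*k + 2*val + 1 ∧ 3*d < -5))
Before z := 3*z: (d ≤ k - 3 ∨ 3*val ≠ 9*z - 4) ∧ (¬(9*z ≤ 2*k + 2*val + 1 ∧ 3*d < -5))
Answer: WP = (d ≤ k - 3 ∨ 3*val ≠ 9*z - 4) ∧ (¬(9*z ≤ 2*k + 2*val + 1 ∧ 3*d < -5))


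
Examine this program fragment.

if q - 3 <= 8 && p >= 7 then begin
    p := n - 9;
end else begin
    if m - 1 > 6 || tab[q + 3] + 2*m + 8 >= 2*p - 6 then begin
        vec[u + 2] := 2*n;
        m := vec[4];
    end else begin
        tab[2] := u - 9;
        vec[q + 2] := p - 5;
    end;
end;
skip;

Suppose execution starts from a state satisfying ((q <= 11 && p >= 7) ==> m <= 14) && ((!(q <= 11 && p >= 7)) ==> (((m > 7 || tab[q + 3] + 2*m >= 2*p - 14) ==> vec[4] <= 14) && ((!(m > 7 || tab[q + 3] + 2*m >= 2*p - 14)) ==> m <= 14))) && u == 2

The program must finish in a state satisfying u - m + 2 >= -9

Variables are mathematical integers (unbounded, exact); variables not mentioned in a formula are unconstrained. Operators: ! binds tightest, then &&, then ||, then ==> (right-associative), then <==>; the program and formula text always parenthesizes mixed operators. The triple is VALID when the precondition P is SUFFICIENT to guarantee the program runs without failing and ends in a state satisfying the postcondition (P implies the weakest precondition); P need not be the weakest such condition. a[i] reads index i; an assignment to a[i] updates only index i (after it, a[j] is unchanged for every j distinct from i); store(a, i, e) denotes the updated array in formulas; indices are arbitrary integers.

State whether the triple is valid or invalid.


Working backward. After the program, the postcondition u - m + 2 >= -9 must hold; in canonical form it is u >= m - 11.
Before skip: u >= m - 11
Then branch requires u >= m - 11; else branch requires ((m > 7 || tab[q + 3] + 2*m >= 2*p - 14) ==> u >= store(vec, u + 2, 2*n)[4] - 11) && ((!(m > 7 || tab[q + 3] + 2*m >= 2*p - 14)) ==> u >= m - 11).
Before the if: ((q <= 11 && p >= 7) ==> u >= m - 11) && ((!(q <= 11 && p >= 7)) ==> (((m > 7 || tab[q + 3] + 2*m >= 2*p - 14) ==> u >= store(vec, u + 2, 2*n)[4] - 11) && ((!(m > 7 || tab[q + 3] + 2*m >= 2*p - 14)) ==> u >= m - 11)))
The weakest precondition is ((q <= 11 && p >= 7) ==> u >= m - 11) && ((!(q <= 11 && p >= 7)) ==> (((m > 7 || tab[q + 3] + 2*m >= 2*p - 14) ==> u >= store(vec, u + 2, 2*n)[4] - 11) && ((!(m > 7 || tab[q + 3] + 2*m >= 2*p - 14)) ==> u >= m - 11))).
Check whether ((q <= 11 && p >= 7) ==> m <= 14) && ((!(q <= 11 && p >= 7)) ==> (((m > 7 || tab[q + 3] + 2*m >= 2*p - 14) ==> vec[4] <= 14) && ((!(m > 7 || tab[q + 3] + 2*m >= 2*p - 14)) ==> m <= 14))) && u == 2 implies it.
Countermodel: at the initial state m = 14, n = 6, p = 7, q = 11, tab = {[4] = -29, [14] = -29, elsewhere -29}, u = 2, vec = {[4] = 15, [14] = 15, elsewhere 15}, the precondition holds but the weakest precondition fails.
Answer: invalid


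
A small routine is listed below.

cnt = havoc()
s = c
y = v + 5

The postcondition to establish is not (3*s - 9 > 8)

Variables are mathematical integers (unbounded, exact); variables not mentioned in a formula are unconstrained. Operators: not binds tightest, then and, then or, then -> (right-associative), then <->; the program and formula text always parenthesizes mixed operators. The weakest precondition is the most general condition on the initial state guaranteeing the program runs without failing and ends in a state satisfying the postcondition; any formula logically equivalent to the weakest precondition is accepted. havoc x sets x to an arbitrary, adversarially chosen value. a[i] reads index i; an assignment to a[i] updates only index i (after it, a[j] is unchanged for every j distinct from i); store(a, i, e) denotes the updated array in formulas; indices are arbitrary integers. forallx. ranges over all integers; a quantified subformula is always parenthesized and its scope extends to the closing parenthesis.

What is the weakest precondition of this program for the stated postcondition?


Working backward. After the program, the postcondition not (3*s - 9 > 8) must hold; in canonical form it is not (3*s > 17).
Before y := v + 5: not (3*s > 17)
Before s := c: not (3*c > 17)
Before havoc cnt: not (3*c > 17)
Answer: WP = not (3*c > 17)


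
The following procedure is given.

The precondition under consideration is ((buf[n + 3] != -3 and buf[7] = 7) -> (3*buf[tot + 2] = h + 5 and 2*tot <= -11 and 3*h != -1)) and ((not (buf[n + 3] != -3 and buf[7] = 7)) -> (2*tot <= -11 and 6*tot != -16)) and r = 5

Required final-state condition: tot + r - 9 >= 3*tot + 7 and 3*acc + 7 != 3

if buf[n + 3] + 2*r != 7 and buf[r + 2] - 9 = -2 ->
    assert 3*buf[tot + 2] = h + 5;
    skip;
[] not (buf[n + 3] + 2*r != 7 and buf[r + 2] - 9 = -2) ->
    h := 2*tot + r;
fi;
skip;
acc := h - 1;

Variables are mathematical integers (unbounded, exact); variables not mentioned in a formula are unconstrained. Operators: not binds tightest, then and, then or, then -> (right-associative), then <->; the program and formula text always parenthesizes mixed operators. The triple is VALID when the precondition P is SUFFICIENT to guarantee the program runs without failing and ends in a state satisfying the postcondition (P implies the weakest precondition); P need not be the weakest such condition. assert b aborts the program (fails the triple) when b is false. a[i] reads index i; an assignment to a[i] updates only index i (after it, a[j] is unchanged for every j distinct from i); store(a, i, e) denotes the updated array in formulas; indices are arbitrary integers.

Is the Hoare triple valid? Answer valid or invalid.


Working backward. After the program, the postcondition tot + r - 9 >= 3*tot + 7 and 3*acc + 7 != 3 must hold; in canonical form it is r >= 2*tot + 16 and 3*acc != -4.
Before acc := h - 1: r >= 2*tot + 16 and 3*h != -1
Before skip: r >= 2*tot + 16 and 3*h != -1
Then branch requires 3*buf[tot + 2] = h + 5 and r >= 2*tot + 16 and 3*h != -1; else branch requires r >= 2*tot + 16 and 3*r + 6*tot != -1.
Before the if: ((buf[n + 3] + 2*r != 7 and buf[r + 2] = 7) -> (3*buf[tot + 2] = h + 5 and r >= 2*tot + 16 and 3*h != -1)) and ((not (buf[n + 3] + 2*r != 7 and buf[r + 2] = 7)) -> (r >= 2*tot + 16 and 3*r + 6*tot != -1))
The weakest precondition is ((buf[n + 3] + 2*r != 7 and buf[r + 2] = 7) -> (3*buf[tot + 2] = h + 5 and r >= 2*tot + 16 and 3*h != -1)) and ((not (buf[n + 3] + 2*r != 7 and buf[r + 2] = 7)) -> (r >= 2*tot + 16 and 3*r + 6*tot != -1)).
Check whether ((buf[n + 3] != -3 and buf[7] = 7) -> (3*buf[tot + 2] = h + 5 and 2*tot <= -11 and 3*h != -1)) and ((not (buf[n + 3] != -3 and buf[7] = 7)) -> (2*tot <= -11 and 6*tot != -16)) and r = 5 implies it.
Every state satisfying the precondition satisfies the weakest precondition: the implication holds.
Answer: valid


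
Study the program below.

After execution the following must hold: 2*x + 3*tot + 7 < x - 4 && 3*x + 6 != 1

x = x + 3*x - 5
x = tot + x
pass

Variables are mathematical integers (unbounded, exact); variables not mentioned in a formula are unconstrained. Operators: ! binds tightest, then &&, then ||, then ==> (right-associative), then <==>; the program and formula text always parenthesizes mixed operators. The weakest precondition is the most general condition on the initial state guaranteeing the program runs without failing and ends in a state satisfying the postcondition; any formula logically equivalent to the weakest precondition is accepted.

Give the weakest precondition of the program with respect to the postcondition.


Working backward. After the program, the postcondition 2*x + 3*tot + 7 < x - 4 && 3*x + 6 != 1 must hold; in canonical form it is 3*tot + x < -11 && 3*x != -5.
Before skip: 3*tot + x < -11 && 3*x != -5
Before x := tot + x: 4*tot + x < -11 && 3*tot + 3*x != -5
Before x := x + 3*x - 5: 4*tot + 4*x < -6 && 3*tot + 12*x != 10
Answer: WP = 4*tot + 4*x < -6 && 3*tot + 12*x != 10


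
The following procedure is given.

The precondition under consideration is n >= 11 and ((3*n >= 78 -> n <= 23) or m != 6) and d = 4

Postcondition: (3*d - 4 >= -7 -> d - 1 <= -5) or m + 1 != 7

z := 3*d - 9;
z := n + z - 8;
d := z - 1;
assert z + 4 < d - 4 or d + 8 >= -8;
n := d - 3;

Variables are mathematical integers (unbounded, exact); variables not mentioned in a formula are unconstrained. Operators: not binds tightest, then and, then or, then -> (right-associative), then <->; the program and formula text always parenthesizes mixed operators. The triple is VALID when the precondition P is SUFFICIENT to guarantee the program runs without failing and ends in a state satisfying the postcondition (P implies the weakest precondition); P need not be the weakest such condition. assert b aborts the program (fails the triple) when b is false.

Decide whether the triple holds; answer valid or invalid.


Working backward. After the program, the postcondition (3*d - 4 >= -7 -> d - 1 <= -5) or m + 1 != 7 must hold; in canonical form it is (3*d >= -3 -> d <= -4) or m != 6.
Before n := d - 3: (3*d >= -3 -> d <= -4) or m != 6
Before assert z + 4 < d - 4 or d + 8 >= -8: (z < d - 8 or d >= -16) and ((3*d >= -3 -> d <= -4) or m != 6)
Before d := z - 1: z >= -15 and ((3*z >= 0 -> z <= -3) or m != 6)
Before z := n + z - 8: n + z >= -7 and ((3*n + 3*z >= 24 -> n + z <= 5) or m != 6)
Before z := 3*d - 9: 3*d + n >= 2 and ((9*d + 3*n >= 51 -> 3*d + n <= 14) or m != 6)
The weakest precondition is 3*d + n >= 2 and ((9*d + 3*n >= 51 -> 3*d + n <= 14) or m != 6).
Check whether n >= 11 and ((3*n >= 78 -> n <= 23) or m != 6) and d = 4 implies it.
Countermodel: at the initial state d = 4, m = 6, n = 24, the precondition holds but the weakest precondition fails.
Answer: invalid


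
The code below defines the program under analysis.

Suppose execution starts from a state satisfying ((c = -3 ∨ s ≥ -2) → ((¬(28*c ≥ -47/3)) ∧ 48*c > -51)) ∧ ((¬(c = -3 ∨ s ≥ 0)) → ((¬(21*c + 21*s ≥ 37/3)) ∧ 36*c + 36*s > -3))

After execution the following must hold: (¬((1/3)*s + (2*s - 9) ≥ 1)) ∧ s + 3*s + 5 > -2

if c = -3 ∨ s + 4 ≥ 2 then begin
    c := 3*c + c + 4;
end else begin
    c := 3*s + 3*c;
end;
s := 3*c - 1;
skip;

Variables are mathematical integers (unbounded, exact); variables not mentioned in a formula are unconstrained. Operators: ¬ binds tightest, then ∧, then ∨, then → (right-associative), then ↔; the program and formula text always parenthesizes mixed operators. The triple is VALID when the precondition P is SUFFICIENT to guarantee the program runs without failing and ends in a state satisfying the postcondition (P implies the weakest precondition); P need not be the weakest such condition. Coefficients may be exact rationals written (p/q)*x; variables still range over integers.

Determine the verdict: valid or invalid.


Working backward. After the program, the postcondition (¬((1/3)*s + (2*s - 9) ≥ 1)) ∧ s + 3*s + 5 > -2 must hold; in canonical form it is (¬((7/3)*s ≥ 10)) ∧ 4*s > -7.
Before skip: (¬((7/3)*s ≥ 10)) ∧ 4*s > -7
Before s := 3*c - 1: (¬(7*c ≥ 37/3)) ∧ 12*c > -3
Then branch requires (¬(28*c ≥ -47/3)) ∧ 48*c > -51; else branch requires (¬(21*c + 21*s ≥ 37/3)) ∧ 36*c + 36*s > -3.
Before the if: ((c = -3 ∨ s ≥ -2) → ((¬(28*c ≥ -47/3)) ∧ 48*c > -51)) ∧ ((¬(c = -3 ∨ s ≥ -2)) → ((¬(21*c + 21*s ≥ 37/3)) ∧ 36*c + 36*s > -3))
The weakest precondition is ((c = -3 ∨ s ≥ -2) → ((¬(28*c ≥ -47/3)) ∧ 48*c > -51)) ∧ ((¬(c = -3 ∨ s ≥ -2)) → ((¬(21*c + 21*s ≥ 37/3)) ∧ 36*c + 36*s > -3)).
Check whether ((c = -3 ∨ s ≥ -2) → ((¬(28*c ≥ -47/3)) ∧ 48*c > -51)) ∧ ((¬(c = -3 ∨ s ≥ 0)) → ((¬(21*c + 21*s ≥ 37/3)) ∧ 36*c + 36*s > -3)) implies it.
Every state satisfying the precondition satisfies the weakest precondition: the implication holds.
Answer: valid


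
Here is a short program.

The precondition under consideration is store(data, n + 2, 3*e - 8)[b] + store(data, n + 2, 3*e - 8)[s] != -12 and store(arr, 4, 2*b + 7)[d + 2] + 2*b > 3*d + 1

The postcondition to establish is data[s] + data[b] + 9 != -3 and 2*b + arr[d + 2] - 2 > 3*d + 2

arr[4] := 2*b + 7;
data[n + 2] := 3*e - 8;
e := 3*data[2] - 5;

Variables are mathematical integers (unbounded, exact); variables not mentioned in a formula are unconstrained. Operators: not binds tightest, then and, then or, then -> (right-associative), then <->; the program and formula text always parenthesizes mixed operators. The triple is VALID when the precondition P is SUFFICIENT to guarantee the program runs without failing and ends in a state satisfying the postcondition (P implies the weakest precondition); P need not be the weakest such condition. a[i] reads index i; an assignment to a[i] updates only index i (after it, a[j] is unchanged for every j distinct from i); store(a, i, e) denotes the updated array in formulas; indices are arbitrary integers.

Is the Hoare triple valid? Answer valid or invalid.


Working backward. After the program, the postcondition data[s] + data[b] + 9 != -3 and 2*b + arr[d + 2] - 2 > 3*d + 2 must hold; in canonical form it is data[b] + data[s] != -12 and arr[d + 2] + 2*b > 3*d + 4.
Before e := 3*data[2] - 5: data[b] + data[s] != -12 and arr[d + 2] + 2*b > 3*d + 4
Before data[n + 2] := 3*e - 8: store(data, n + 2, 3*e - 8)[b] + store(data, n + 2, 3*e - 8)[s] != -12 and arr[d + 2] + 2*b > 3*d + 4
Before arr[4] := 2*b + 7: store(data, n + 2, 3*e - 8)[b] + store(data, n + 2, 3*e - 8)[s] != -12 and store(arr, 4, 2*b + 7)[d + 2] + 2*b > 3*d + 4
The weakest precondition is store(data, n + 2, 3*e - 8)[b] + store(data, n + 2, 3*e - 8)[s] != -12 and store(arr, 4, 2*b + 7)[d + 2] + 2*b > 3*d + 4.
Check whether store(data, n + 2, 3*e - 8)[b] + store(data, n + 2, 3*e - 8)[s] != -12 and store(arr, 4, 2*b + 7)[d + 2] + 2*b > 3*d + 1 implies it.
Countermodel: at the initial state arr = {[0] = 12, [4] = 12, [5] = 11, [10] = 12, elsewhere 12}, b = 0, d = 3, data = {[0] = 6, [4] = 6, [5] = 6, [10] = -5, elsewhere 6}, e = 0, n = -2, s = 10, the precondition holds but the weakest precondition fails.
Answer: invalid


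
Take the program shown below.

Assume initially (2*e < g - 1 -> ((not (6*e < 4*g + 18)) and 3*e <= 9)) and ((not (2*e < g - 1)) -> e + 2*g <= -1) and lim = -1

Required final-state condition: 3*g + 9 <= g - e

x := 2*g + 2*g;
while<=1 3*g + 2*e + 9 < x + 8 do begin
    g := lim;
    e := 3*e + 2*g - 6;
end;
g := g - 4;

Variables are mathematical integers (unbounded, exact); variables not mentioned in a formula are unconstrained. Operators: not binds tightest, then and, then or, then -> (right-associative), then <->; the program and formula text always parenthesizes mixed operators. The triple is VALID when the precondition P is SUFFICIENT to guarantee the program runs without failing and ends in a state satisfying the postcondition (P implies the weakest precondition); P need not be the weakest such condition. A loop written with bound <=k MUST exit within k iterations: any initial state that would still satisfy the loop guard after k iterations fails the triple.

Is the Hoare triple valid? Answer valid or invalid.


Working backward. After the program, the postcondition 3*g + 9 <= g - e must hold; in canonical form it is e + 2*g <= -9.
Before g := g - 4: e + 2*g <= -1
Before the loop (bound <=1), unroll the exhaustion recursion (WP_0 = exit-now case; WP_j = one more guarded iteration, up to j = 1):
  WP_0: (not (2*e + 3*g < x - 1)) and e + 2*g <= -1
  WP_1: (2*e + 3*g < x - 1 -> ((not (6*e + 7*lim < x + 11)) and 3*e + 4*lim <= 5)) and ((not (2*e + 3*g < x - 1)) -> e + 2*g <= -1)
So before the loop: (2*e + 3*g < x - 1 -> ((not (6*e + 7*lim < x + 11)) and 3*e + 4*lim <= 5)) and ((not (2*e + 3*g < x - 1)) -> e + 2*g <= -1)
Before x := 2*g + 2*g: (2*e < g - 1 -> ((not (6*e + 7*lim < 4*g + 11)) and 3*e + 4*lim <= 5)) and ((not (2*e < g - 1)) -> e + 2*g <= -1)
The weakest precondition is (2*e < g - 1 -> ((not (6*e + 7*lim < 4*g + 11)) and 3*e + 4*lim <= 5)) and ((not (2*e < g - 1)) -> e + 2*g <= -1).
Check whether (2*e < g - 1 -> ((not (6*e < 4*g + 18)) and 3*e <= 9)) and ((not (2*e < g - 1)) -> e + 2*g <= -1) and lim = -1 implies it.
Every state satisfying the precondition satisfies the weakest precondition: the implication holds.
Answer: valid
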